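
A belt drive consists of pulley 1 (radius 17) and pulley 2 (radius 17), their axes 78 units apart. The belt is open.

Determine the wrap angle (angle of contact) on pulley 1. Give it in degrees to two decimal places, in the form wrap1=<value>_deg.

wrap1=180.00_deg

open belt: β = asin((r2−r1)/C) = asin(0/78) = 0.0000°
wrap1 = π − 2β = 180.0000°
wrap2 = π + 2β = 180.0000°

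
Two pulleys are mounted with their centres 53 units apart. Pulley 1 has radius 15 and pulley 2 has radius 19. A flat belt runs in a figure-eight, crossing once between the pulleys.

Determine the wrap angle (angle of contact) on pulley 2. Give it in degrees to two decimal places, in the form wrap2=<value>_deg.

crossed belt: β = asin((r1+r2)/C) = asin(34/53) = 39.9045°
wrap1 = wrap2 = π + 2β = 259.8089°

wrap2=259.81_deg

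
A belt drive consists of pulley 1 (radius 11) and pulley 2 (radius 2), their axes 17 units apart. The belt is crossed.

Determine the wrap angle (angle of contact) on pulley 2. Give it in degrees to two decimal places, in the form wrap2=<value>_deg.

wrap2=279.76_deg

crossed belt: β = asin((r1+r2)/C) = asin(13/17) = 49.8808°
wrap1 = wrap2 = π + 2β = 279.7617°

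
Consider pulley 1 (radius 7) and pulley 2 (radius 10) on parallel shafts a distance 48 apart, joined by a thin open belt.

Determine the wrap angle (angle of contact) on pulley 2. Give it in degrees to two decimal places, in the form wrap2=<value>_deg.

wrap2=187.17_deg

open belt: β = asin((r2−r1)/C) = asin(3/48) = 3.5833°
wrap1 = π − 2β = 172.8334°
wrap2 = π + 2β = 187.1666°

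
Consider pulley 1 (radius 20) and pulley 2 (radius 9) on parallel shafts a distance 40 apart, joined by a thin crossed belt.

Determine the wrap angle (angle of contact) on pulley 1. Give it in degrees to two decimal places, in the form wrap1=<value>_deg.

wrap1=272.94_deg

crossed belt: β = asin((r1+r2)/C) = asin(29/40) = 46.4688°
wrap1 = wrap2 = π + 2β = 272.9377°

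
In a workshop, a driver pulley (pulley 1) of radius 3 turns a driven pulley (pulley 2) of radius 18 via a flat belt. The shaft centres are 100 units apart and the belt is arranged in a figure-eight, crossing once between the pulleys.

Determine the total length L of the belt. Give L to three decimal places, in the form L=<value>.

crossed belt: β = asin((r1+r2)/C) = asin(21/100) = 12.1224°
wrap1 = wrap2 = π + 2β = 204.2447°
tangent length = C·cosβ = 97.7701
L = (r1+r2)·wrap + 2·C·cosβ = 21·3.5647 + 2·97.7701 = 270.3999

L=270.400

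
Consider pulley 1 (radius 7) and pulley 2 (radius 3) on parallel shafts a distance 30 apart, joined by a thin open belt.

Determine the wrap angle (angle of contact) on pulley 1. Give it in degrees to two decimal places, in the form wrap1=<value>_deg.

open belt: β = asin((r2−r1)/C) = asin(-4/30) = -7.6623°
wrap1 = π − 2β = 195.3245°
wrap2 = π + 2β = 164.6755°

wrap1=195.32_deg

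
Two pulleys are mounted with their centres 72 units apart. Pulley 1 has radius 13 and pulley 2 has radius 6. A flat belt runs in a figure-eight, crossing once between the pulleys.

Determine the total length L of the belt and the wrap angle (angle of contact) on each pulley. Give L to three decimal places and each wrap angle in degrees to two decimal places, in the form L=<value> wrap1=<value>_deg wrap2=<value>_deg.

L=208.734 wrap1=210.60_deg wrap2=210.60_deg

crossed belt: β = asin((r1+r2)/C) = asin(19/72) = 15.3009°
wrap1 = wrap2 = π + 2β = 210.6019°
tangent length = C·cosβ = 69.4478
L = (r1+r2)·wrap + 2·C·cosβ = 19·3.6757 + 2·69.4478 = 208.7339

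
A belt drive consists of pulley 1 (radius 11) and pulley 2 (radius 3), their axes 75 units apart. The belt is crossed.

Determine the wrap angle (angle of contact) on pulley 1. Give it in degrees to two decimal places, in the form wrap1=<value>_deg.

wrap1=201.52_deg

crossed belt: β = asin((r1+r2)/C) = asin(14/75) = 10.7583°
wrap1 = wrap2 = π + 2β = 201.5166°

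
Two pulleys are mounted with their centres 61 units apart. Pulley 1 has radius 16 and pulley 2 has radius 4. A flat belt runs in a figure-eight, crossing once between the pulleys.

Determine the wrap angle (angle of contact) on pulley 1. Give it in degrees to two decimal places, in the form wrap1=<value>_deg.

wrap1=218.28_deg

crossed belt: β = asin((r1+r2)/C) = asin(20/61) = 19.1395°
wrap1 = wrap2 = π + 2β = 218.2789°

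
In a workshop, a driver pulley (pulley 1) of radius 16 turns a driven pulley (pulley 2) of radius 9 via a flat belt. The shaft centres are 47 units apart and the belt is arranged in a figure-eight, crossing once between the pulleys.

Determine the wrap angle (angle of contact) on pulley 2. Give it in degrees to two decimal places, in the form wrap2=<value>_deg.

wrap2=244.27_deg

crossed belt: β = asin((r1+r2)/C) = asin(25/47) = 32.1349°
wrap1 = wrap2 = π + 2β = 244.2699°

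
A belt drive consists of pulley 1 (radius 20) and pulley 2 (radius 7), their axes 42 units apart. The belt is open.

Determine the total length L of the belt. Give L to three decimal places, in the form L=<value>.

open belt: β = asin((r2−r1)/C) = asin(-13/42) = -18.0305°
wrap1 = π − 2β = 216.0611°
wrap2 = π + 2β = 143.9389°
tangent length = C·cosβ = 39.9375
L = r1·wrap1 + r2·wrap2 + 2·C·cosβ = 20·3.7710 + 7·2.5122 + 2·39.9375 = 172.8799

L=172.880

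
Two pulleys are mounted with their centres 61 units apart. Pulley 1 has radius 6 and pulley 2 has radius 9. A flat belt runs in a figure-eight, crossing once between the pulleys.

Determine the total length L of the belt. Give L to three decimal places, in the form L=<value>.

L=172.831

crossed belt: β = asin((r1+r2)/C) = asin(15/61) = 14.2351°
wrap1 = wrap2 = π + 2β = 208.4702°
tangent length = C·cosβ = 59.1270
L = (r1+r2)·wrap + 2·C·cosβ = 15·3.6385 + 2·59.1270 = 172.8313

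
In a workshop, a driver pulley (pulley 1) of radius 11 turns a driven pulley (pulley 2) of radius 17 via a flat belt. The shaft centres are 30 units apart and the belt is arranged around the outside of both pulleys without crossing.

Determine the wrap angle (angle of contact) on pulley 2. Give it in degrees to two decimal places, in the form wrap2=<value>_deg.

wrap2=203.07_deg

open belt: β = asin((r2−r1)/C) = asin(6/30) = 11.5370°
wrap1 = π − 2β = 156.9261°
wrap2 = π + 2β = 203.0739°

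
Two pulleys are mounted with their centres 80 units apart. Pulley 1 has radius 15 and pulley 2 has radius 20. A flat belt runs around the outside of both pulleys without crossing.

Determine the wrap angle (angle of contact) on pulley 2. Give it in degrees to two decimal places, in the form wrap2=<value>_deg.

open belt: β = asin((r2−r1)/C) = asin(5/80) = 3.5833°
wrap1 = π − 2β = 172.8334°
wrap2 = π + 2β = 187.1666°

wrap2=187.17_deg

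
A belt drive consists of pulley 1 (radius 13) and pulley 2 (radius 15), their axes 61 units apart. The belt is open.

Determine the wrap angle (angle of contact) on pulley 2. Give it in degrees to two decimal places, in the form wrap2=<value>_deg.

wrap2=183.76_deg

open belt: β = asin((r2−r1)/C) = asin(2/61) = 1.8789°
wrap1 = π − 2β = 176.2422°
wrap2 = π + 2β = 183.7578°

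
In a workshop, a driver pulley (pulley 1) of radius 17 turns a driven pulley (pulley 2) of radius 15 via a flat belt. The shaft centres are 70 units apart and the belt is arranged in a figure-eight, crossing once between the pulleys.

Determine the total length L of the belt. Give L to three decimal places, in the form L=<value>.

crossed belt: β = asin((r1+r2)/C) = asin(32/70) = 27.2029°
wrap1 = wrap2 = π + 2β = 234.4058°
tangent length = C·cosβ = 62.2575
L = (r1+r2)·wrap + 2·C·cosβ = 32·4.0912 + 2·62.2575 = 255.4319

L=255.432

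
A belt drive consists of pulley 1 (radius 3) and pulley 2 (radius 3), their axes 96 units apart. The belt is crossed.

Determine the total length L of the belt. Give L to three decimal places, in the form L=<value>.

crossed belt: β = asin((r1+r2)/C) = asin(6/96) = 3.5833°
wrap1 = wrap2 = π + 2β = 187.1666°
tangent length = C·cosβ = 95.8123
L = (r1+r2)·wrap + 2·C·cosβ = 6·3.2667 + 2·95.8123 = 211.2247

L=211.225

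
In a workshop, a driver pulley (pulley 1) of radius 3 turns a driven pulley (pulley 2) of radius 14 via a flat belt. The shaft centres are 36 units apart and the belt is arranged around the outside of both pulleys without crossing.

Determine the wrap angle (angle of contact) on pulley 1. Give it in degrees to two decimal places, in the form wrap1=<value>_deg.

open belt: β = asin((r2−r1)/C) = asin(11/36) = 17.7916°
wrap1 = π − 2β = 144.4168°
wrap2 = π + 2β = 215.5832°

wrap1=144.42_deg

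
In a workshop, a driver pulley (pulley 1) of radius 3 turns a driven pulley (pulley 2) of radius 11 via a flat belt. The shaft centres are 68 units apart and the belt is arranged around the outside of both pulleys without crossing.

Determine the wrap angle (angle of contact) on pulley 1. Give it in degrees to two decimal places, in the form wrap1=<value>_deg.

wrap1=166.49_deg

open belt: β = asin((r2−r1)/C) = asin(8/68) = 6.7563°
wrap1 = π − 2β = 166.4873°
wrap2 = π + 2β = 193.5127°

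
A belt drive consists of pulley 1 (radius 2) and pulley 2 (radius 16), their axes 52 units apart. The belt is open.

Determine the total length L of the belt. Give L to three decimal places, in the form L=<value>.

L=164.341

open belt: β = asin((r2−r1)/C) = asin(14/52) = 15.6185°
wrap1 = π − 2β = 148.7630°
wrap2 = π + 2β = 211.2370°
tangent length = C·cosβ = 50.0799
L = r1·wrap1 + r2·wrap2 + 2·C·cosβ = 2·2.5964 + 16·3.6868 + 2·50.0799 = 164.3412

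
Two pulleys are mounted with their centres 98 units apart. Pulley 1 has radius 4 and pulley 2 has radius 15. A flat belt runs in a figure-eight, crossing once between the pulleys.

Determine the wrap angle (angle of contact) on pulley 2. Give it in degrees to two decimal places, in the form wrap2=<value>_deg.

crossed belt: β = asin((r1+r2)/C) = asin(19/98) = 11.1792°
wrap1 = wrap2 = π + 2β = 202.3583°

wrap2=202.36_deg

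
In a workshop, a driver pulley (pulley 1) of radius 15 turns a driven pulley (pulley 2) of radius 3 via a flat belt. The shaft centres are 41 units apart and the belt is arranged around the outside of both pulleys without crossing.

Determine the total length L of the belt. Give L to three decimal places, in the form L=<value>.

L=142.087

open belt: β = asin((r2−r1)/C) = asin(-12/41) = -17.0186°
wrap1 = π − 2β = 214.0373°
wrap2 = π + 2β = 145.9627°
tangent length = C·cosβ = 39.2046
L = r1·wrap1 + r2·wrap2 + 2·C·cosβ = 15·3.7357 + 3·2.5475 + 2·39.2046 = 142.0866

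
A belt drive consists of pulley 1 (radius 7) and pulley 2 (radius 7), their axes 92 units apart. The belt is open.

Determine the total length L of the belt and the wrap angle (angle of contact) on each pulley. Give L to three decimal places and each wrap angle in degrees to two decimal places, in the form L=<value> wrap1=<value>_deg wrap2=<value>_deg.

open belt: β = asin((r2−r1)/C) = asin(0/92) = 0.0000°
wrap1 = π − 2β = 180.0000°
wrap2 = π + 2β = 180.0000°
tangent length = C·cosβ = 92.0000
L = r1·wrap1 + r2·wrap2 + 2·C·cosβ = 7·3.1416 + 7·3.1416 + 2·92.0000 = 227.9823

L=227.982 wrap1=180.00_deg wrap2=180.00_deg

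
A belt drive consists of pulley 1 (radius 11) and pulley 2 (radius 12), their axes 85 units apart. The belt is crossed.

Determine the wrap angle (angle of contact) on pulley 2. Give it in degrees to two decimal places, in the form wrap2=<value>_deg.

wrap2=211.40_deg

crossed belt: β = asin((r1+r2)/C) = asin(23/85) = 15.6993°
wrap1 = wrap2 = π + 2β = 211.3985°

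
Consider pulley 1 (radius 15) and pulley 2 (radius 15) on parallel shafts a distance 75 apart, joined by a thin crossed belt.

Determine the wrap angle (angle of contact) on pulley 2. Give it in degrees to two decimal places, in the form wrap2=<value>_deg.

crossed belt: β = asin((r1+r2)/C) = asin(30/75) = 23.5782°
wrap1 = wrap2 = π + 2β = 227.1564°

wrap2=227.16_deg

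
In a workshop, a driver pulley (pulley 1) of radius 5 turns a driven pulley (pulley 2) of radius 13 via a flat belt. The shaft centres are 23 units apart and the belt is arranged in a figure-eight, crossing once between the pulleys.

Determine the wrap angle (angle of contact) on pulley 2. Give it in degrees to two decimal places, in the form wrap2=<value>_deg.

wrap2=283.00_deg

crossed belt: β = asin((r1+r2)/C) = asin(18/23) = 51.5000°
wrap1 = wrap2 = π + 2β = 283.0001°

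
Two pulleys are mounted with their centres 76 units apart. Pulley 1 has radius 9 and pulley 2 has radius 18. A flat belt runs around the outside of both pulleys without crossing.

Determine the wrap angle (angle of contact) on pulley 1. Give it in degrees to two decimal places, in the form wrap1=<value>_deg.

open belt: β = asin((r2−r1)/C) = asin(9/76) = 6.8010°
wrap1 = π − 2β = 166.3980°
wrap2 = π + 2β = 193.6020°

wrap1=166.40_deg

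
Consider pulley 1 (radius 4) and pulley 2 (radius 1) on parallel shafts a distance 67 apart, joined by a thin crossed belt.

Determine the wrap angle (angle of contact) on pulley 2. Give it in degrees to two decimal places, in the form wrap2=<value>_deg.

crossed belt: β = asin((r1+r2)/C) = asin(5/67) = 4.2798°
wrap1 = wrap2 = π + 2β = 188.5596°

wrap2=188.56_deg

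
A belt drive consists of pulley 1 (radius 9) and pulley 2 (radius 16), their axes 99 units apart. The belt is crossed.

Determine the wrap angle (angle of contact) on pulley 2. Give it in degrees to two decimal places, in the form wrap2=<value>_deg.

wrap2=209.25_deg

crossed belt: β = asin((r1+r2)/C) = asin(25/99) = 14.6270°
wrap1 = wrap2 = π + 2β = 209.2540°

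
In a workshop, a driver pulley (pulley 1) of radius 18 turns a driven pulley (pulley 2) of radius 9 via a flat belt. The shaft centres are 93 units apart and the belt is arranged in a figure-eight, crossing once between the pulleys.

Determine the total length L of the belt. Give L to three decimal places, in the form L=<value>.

L=278.718

crossed belt: β = asin((r1+r2)/C) = asin(27/93) = 16.8773°
wrap1 = wrap2 = π + 2β = 213.7545°
tangent length = C·cosβ = 88.9944
L = (r1+r2)·wrap + 2·C·cosβ = 27·3.7307 + 2·88.9944 = 278.7182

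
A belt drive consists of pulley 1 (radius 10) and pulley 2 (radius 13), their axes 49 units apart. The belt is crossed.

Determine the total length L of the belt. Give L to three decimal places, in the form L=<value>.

L=181.265

crossed belt: β = asin((r1+r2)/C) = asin(23/49) = 27.9946°
wrap1 = wrap2 = π + 2β = 235.9891°
tangent length = C·cosβ = 43.2666
L = (r1+r2)·wrap + 2·C·cosβ = 23·4.1188 + 2·43.2666 = 181.2653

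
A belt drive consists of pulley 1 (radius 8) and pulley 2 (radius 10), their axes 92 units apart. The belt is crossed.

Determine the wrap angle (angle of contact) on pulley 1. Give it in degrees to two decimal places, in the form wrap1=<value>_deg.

wrap1=202.57_deg

crossed belt: β = asin((r1+r2)/C) = asin(18/92) = 11.2828°
wrap1 = wrap2 = π + 2β = 202.5656°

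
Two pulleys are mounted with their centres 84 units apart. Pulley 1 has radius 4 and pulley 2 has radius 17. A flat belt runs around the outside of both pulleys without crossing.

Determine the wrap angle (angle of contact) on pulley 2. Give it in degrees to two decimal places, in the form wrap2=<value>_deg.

open belt: β = asin((r2−r1)/C) = asin(13/84) = 8.9030°
wrap1 = π − 2β = 162.1940°
wrap2 = π + 2β = 197.8060°

wrap2=197.81_deg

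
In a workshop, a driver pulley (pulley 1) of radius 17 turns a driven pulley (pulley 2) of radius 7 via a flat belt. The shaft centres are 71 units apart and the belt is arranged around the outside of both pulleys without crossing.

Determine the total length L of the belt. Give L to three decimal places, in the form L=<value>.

L=218.809

open belt: β = asin((r2−r1)/C) = asin(-10/71) = -8.0967°
wrap1 = π − 2β = 196.1935°
wrap2 = π + 2β = 163.8065°
tangent length = C·cosβ = 70.2922
L = r1·wrap1 + r2·wrap2 + 2·C·cosβ = 17·3.4242 + 7·2.8590 + 2·70.2922 = 218.8090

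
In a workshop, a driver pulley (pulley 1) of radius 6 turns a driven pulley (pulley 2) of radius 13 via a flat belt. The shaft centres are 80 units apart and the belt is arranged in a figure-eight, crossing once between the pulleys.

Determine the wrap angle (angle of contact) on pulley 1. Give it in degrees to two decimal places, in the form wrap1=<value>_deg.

wrap1=207.48_deg

crossed belt: β = asin((r1+r2)/C) = asin(19/80) = 13.7390°
wrap1 = wrap2 = π + 2β = 207.4781°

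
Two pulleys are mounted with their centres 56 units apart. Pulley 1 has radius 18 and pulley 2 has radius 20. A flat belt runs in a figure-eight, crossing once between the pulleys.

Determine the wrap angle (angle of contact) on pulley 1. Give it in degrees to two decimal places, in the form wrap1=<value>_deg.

crossed belt: β = asin((r1+r2)/C) = asin(38/56) = 42.7321°
wrap1 = wrap2 = π + 2β = 265.4642°

wrap1=265.46_deg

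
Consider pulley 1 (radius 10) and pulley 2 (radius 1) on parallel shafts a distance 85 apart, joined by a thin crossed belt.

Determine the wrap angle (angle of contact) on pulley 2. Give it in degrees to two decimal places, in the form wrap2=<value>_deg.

wrap2=194.87_deg

crossed belt: β = asin((r1+r2)/C) = asin(11/85) = 7.4356°
wrap1 = wrap2 = π + 2β = 194.8712°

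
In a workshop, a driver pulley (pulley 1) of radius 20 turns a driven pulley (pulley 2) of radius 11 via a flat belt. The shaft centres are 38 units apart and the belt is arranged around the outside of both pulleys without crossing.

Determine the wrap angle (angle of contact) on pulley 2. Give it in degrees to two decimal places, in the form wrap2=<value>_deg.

open belt: β = asin((r2−r1)/C) = asin(-9/38) = -13.7002°
wrap1 = π − 2β = 207.4005°
wrap2 = π + 2β = 152.5995°

wrap2=152.60_deg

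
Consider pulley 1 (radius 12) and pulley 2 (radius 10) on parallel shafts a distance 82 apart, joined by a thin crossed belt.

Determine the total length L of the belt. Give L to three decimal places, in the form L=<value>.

L=239.054

crossed belt: β = asin((r1+r2)/C) = asin(22/82) = 15.5627°
wrap1 = wrap2 = π + 2β = 211.1254°
tangent length = C·cosβ = 78.9937
L = (r1+r2)·wrap + 2·C·cosβ = 22·3.6848 + 2·78.9937 = 239.0537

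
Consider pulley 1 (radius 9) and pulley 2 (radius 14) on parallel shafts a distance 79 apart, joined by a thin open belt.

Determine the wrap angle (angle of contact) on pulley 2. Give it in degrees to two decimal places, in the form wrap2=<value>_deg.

wrap2=187.26_deg

open belt: β = asin((r2−r1)/C) = asin(5/79) = 3.6287°
wrap1 = π − 2β = 172.7425°
wrap2 = π + 2β = 187.2575°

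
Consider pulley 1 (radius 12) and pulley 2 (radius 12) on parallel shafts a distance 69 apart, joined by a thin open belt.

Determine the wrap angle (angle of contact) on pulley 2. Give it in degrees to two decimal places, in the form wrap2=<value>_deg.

wrap2=180.00_deg

open belt: β = asin((r2−r1)/C) = asin(0/69) = 0.0000°
wrap1 = π − 2β = 180.0000°
wrap2 = π + 2β = 180.0000°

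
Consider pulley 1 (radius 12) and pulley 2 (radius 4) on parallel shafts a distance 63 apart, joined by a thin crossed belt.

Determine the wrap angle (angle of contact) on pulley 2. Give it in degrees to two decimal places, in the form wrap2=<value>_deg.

wrap2=209.42_deg

crossed belt: β = asin((r1+r2)/C) = asin(16/63) = 14.7125°
wrap1 = wrap2 = π + 2β = 209.4249°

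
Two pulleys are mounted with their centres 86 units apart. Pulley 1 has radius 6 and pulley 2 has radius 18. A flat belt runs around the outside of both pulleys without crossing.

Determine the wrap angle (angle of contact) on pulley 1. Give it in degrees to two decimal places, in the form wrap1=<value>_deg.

open belt: β = asin((r2−r1)/C) = asin(12/86) = 8.0209°
wrap1 = π − 2β = 163.9581°
wrap2 = π + 2β = 196.0419°

wrap1=163.96_deg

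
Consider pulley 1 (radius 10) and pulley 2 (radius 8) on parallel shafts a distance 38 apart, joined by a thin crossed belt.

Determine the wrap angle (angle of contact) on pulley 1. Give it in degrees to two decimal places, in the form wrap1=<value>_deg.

crossed belt: β = asin((r1+r2)/C) = asin(18/38) = 28.2737°
wrap1 = wrap2 = π + 2β = 236.5474°

wrap1=236.55_deg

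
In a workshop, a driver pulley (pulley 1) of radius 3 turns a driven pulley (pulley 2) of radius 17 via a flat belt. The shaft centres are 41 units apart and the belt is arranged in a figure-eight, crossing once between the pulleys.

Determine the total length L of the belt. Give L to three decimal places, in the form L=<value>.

crossed belt: β = asin((r1+r2)/C) = asin(20/41) = 29.1964°
wrap1 = wrap2 = π + 2β = 238.3928°
tangent length = C·cosβ = 35.7911
L = (r1+r2)·wrap + 2·C·cosβ = 20·4.1607 + 2·35.7911 = 154.7969

L=154.797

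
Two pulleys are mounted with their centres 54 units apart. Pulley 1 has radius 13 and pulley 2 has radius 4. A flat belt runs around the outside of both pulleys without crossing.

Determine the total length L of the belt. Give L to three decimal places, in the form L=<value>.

L=162.911

open belt: β = asin((r2−r1)/C) = asin(-9/54) = -9.5941°
wrap1 = π − 2β = 199.1881°
wrap2 = π + 2β = 160.8119°
tangent length = C·cosβ = 53.2447
L = r1·wrap1 + r2·wrap2 + 2·C·cosβ = 13·3.4765 + 4·2.8067 + 2·53.2447 = 162.9106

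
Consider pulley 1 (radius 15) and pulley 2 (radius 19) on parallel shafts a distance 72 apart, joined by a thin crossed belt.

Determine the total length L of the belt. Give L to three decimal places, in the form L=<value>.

crossed belt: β = asin((r1+r2)/C) = asin(34/72) = 28.1786°
wrap1 = wrap2 = π + 2β = 236.3573°
tangent length = C·cosβ = 63.4665
L = (r1+r2)·wrap + 2·C·cosβ = 34·4.1252 + 2·63.4665 = 267.1903

L=267.190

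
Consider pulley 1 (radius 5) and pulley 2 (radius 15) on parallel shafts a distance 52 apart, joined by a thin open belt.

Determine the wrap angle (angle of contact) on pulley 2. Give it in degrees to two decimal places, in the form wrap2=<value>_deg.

open belt: β = asin((r2−r1)/C) = asin(10/52) = 11.0875°
wrap1 = π − 2β = 157.8250°
wrap2 = π + 2β = 202.1750°

wrap2=202.17_deg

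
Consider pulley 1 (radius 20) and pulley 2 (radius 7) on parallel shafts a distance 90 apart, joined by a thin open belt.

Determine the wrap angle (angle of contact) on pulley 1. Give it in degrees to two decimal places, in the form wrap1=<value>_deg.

wrap1=196.61_deg

open belt: β = asin((r2−r1)/C) = asin(-13/90) = -8.3051°
wrap1 = π − 2β = 196.6102°
wrap2 = π + 2β = 163.3898°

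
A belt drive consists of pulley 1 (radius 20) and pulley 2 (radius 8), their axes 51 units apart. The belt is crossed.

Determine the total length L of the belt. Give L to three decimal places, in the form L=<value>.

crossed belt: β = asin((r1+r2)/C) = asin(28/51) = 33.2998°
wrap1 = wrap2 = π + 2β = 246.5996°
tangent length = C·cosβ = 42.6263
L = (r1+r2)·wrap + 2·C·cosβ = 28·4.3040 + 2·42.6263 = 205.7638

L=205.764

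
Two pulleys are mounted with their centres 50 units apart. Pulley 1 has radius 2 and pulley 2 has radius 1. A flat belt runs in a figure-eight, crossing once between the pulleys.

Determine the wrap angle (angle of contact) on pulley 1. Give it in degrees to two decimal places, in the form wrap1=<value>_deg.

wrap1=186.88_deg

crossed belt: β = asin((r1+r2)/C) = asin(3/50) = 3.4398°
wrap1 = wrap2 = π + 2β = 186.8796°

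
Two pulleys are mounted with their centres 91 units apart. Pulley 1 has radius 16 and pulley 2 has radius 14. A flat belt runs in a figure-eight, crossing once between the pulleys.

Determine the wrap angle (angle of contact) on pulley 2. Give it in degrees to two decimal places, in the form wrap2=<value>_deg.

wrap2=218.50_deg

crossed belt: β = asin((r1+r2)/C) = asin(30/91) = 19.2488°
wrap1 = wrap2 = π + 2β = 218.4975°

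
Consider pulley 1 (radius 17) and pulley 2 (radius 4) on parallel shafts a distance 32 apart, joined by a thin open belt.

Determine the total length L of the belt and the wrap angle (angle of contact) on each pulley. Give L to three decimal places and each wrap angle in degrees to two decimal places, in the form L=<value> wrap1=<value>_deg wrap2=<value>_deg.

L=135.331 wrap1=227.94_deg wrap2=132.06_deg

open belt: β = asin((r2−r1)/C) = asin(-13/32) = -23.9695°
wrap1 = π − 2β = 227.9390°
wrap2 = π + 2β = 132.0610°
tangent length = C·cosβ = 29.2404
L = r1·wrap1 + r2·wrap2 + 2·C·cosβ = 17·3.9783 + 4·2.3049 + 2·29.2404 = 135.3312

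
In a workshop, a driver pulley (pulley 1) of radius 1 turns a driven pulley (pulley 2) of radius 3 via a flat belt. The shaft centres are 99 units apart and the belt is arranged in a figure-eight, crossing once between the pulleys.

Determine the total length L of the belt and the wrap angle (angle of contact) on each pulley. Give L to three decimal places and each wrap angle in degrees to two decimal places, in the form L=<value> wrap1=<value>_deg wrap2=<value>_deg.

crossed belt: β = asin((r1+r2)/C) = asin(4/99) = 2.3156°
wrap1 = wrap2 = π + 2β = 184.6312°
tangent length = C·cosβ = 98.9192
L = (r1+r2)·wrap + 2·C·cosβ = 4·3.2224 + 2·98.9192 = 210.7280

L=210.728 wrap1=184.63_deg wrap2=184.63_deg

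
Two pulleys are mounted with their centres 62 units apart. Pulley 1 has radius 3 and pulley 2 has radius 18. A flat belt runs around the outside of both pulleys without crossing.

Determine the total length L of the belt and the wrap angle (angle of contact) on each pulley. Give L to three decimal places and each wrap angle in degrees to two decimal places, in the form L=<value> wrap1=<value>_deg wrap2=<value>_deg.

open belt: β = asin((r2−r1)/C) = asin(15/62) = 14.0008°
wrap1 = π − 2β = 151.9984°
wrap2 = π + 2β = 208.0016°
tangent length = C·cosβ = 60.1581
L = r1·wrap1 + r2·wrap2 + 2·C·cosβ = 3·2.6529 + 18·3.6303 + 2·60.1581 = 193.6205

L=193.620 wrap1=152.00_deg wrap2=208.00_deg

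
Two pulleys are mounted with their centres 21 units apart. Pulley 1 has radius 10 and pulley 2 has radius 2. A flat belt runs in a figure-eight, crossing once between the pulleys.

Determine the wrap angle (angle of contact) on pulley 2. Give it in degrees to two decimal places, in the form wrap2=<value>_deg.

wrap2=249.70_deg

crossed belt: β = asin((r1+r2)/C) = asin(12/21) = 34.8499°
wrap1 = wrap2 = π + 2β = 249.6998°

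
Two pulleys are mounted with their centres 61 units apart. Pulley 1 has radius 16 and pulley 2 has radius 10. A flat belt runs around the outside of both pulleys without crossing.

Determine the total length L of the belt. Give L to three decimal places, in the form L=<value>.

L=204.272

open belt: β = asin((r2−r1)/C) = asin(-6/61) = -5.6448°
wrap1 = π − 2β = 191.2896°
wrap2 = π + 2β = 168.7104°
tangent length = C·cosβ = 60.7042
L = r1·wrap1 + r2·wrap2 + 2·C·cosβ = 16·3.3386 + 10·2.9446 + 2·60.7042 = 204.2721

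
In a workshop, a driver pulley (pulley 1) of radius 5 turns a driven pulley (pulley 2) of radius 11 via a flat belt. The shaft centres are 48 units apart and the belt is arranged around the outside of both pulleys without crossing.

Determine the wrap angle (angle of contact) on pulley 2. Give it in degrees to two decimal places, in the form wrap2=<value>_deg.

wrap2=194.36_deg

open belt: β = asin((r2−r1)/C) = asin(6/48) = 7.1808°
wrap1 = π − 2β = 165.6385°
wrap2 = π + 2β = 194.3615°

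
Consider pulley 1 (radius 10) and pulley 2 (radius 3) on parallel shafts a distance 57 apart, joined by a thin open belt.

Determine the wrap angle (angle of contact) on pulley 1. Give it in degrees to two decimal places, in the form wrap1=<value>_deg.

wrap1=194.11_deg

open belt: β = asin((r2−r1)/C) = asin(-7/57) = -7.0541°
wrap1 = π − 2β = 194.1083°
wrap2 = π + 2β = 165.8917°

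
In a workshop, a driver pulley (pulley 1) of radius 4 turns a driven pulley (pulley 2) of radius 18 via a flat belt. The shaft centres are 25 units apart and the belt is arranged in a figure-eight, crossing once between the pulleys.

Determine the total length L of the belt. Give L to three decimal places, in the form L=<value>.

L=140.202

crossed belt: β = asin((r1+r2)/C) = asin(22/25) = 61.6424°
wrap1 = wrap2 = π + 2β = 303.2847°
tangent length = C·cosβ = 11.8743
L = (r1+r2)·wrap + 2·C·cosβ = 22·5.2933 + 2·11.8743 = 140.2017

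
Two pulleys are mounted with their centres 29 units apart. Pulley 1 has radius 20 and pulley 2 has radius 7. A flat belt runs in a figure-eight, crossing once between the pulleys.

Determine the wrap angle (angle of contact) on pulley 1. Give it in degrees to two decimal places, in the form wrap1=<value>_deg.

crossed belt: β = asin((r1+r2)/C) = asin(27/29) = 68.5967°
wrap1 = wrap2 = π + 2β = 317.1933°

wrap1=317.19_deg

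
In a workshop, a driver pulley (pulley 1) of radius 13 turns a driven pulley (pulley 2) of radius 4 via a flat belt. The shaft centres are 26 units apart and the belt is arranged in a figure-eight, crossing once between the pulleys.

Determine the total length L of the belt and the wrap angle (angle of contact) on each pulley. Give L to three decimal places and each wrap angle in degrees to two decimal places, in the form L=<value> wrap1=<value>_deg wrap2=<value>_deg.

crossed belt: β = asin((r1+r2)/C) = asin(17/26) = 40.8322°
wrap1 = wrap2 = π + 2β = 261.6644°
tangent length = C·cosβ = 19.6723
L = (r1+r2)·wrap + 2·C·cosβ = 17·4.5669 + 2·19.6723 = 116.9820

L=116.982 wrap1=261.66_deg wrap2=261.66_deg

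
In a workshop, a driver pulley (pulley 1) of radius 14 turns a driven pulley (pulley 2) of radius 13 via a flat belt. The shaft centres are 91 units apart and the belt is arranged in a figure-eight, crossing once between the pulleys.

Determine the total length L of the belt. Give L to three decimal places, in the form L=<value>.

crossed belt: β = asin((r1+r2)/C) = asin(27/91) = 17.2597°
wrap1 = wrap2 = π + 2β = 214.5194°
tangent length = C·cosβ = 86.9022
L = (r1+r2)·wrap + 2·C·cosβ = 27·3.7441 + 2·86.9022 = 274.8944

L=274.894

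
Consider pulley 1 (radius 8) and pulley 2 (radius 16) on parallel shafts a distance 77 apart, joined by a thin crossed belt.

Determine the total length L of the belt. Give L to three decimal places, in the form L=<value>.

L=236.941

crossed belt: β = asin((r1+r2)/C) = asin(24/77) = 18.1610°
wrap1 = wrap2 = π + 2β = 216.3220°
tangent length = C·cosβ = 73.1642
L = (r1+r2)·wrap + 2·C·cosβ = 24·3.7755 + 2·73.1642 = 236.9411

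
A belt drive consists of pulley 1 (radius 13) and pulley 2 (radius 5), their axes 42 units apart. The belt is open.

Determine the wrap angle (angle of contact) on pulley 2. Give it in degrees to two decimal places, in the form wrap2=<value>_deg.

open belt: β = asin((r2−r1)/C) = asin(-8/42) = -10.9806°
wrap1 = π − 2β = 201.9612°
wrap2 = π + 2β = 158.0388°

wrap2=158.04_deg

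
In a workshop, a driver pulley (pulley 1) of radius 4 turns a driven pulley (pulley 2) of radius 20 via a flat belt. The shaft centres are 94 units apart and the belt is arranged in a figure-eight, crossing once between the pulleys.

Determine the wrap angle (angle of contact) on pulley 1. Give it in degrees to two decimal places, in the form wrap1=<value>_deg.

wrap1=209.58_deg

crossed belt: β = asin((r1+r2)/C) = asin(24/94) = 14.7925°
wrap1 = wrap2 = π + 2β = 209.5850°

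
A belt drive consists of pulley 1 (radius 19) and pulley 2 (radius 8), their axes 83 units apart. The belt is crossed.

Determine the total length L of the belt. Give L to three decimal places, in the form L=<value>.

L=259.686

crossed belt: β = asin((r1+r2)/C) = asin(27/83) = 18.9838°
wrap1 = wrap2 = π + 2β = 217.9676°
tangent length = C·cosβ = 78.4857
L = (r1+r2)·wrap + 2·C·cosβ = 27·3.8043 + 2·78.4857 = 259.6862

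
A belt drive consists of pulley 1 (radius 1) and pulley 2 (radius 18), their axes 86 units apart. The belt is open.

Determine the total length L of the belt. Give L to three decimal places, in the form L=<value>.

L=235.062

open belt: β = asin((r2−r1)/C) = asin(17/86) = 11.4010°
wrap1 = π − 2β = 157.1980°
wrap2 = π + 2β = 202.8020°
tangent length = C·cosβ = 84.3030
L = r1·wrap1 + r2·wrap2 + 2·C·cosβ = 1·2.7436 + 18·3.5396 + 2·84.3030 = 235.0618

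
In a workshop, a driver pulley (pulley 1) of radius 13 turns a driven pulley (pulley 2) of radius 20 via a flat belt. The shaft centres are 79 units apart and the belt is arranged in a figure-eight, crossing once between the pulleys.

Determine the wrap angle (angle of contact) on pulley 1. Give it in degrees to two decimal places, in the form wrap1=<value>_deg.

crossed belt: β = asin((r1+r2)/C) = asin(33/79) = 24.6908°
wrap1 = wrap2 = π + 2β = 229.3816°

wrap1=229.38_deg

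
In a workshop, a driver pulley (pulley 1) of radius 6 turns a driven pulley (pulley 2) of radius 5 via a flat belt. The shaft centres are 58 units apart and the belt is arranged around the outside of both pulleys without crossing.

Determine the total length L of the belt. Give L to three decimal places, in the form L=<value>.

L=150.575

open belt: β = asin((r2−r1)/C) = asin(-1/58) = -0.9879°
wrap1 = π − 2β = 181.9758°
wrap2 = π + 2β = 178.0242°
tangent length = C·cosβ = 57.9914
L = r1·wrap1 + r2·wrap2 + 2·C·cosβ = 6·3.1761 + 5·3.1071 + 2·57.9914 = 150.5748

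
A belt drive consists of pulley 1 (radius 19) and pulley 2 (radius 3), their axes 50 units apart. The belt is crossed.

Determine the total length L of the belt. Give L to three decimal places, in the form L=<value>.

L=178.961

crossed belt: β = asin((r1+r2)/C) = asin(22/50) = 26.1039°
wrap1 = wrap2 = π + 2β = 232.2078°
tangent length = C·cosβ = 44.8999
L = (r1+r2)·wrap + 2·C·cosβ = 22·4.0528 + 2·44.8999 = 178.9612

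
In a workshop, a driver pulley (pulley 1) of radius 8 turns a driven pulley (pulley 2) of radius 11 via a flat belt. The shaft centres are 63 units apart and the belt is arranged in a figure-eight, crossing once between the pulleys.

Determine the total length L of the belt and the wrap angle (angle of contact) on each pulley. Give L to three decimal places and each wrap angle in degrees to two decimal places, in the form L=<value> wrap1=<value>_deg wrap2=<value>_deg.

L=191.465 wrap1=215.11_deg wrap2=215.11_deg

crossed belt: β = asin((r1+r2)/C) = asin(19/63) = 17.5530°
wrap1 = wrap2 = π + 2β = 215.1059°
tangent length = C·cosβ = 60.0666
L = (r1+r2)·wrap + 2·C·cosβ = 19·3.7543 + 2·60.0666 = 191.4651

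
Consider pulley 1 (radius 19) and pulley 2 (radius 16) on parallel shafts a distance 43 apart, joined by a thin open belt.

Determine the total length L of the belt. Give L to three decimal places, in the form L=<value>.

L=196.165

open belt: β = asin((r2−r1)/C) = asin(-3/43) = -4.0006°
wrap1 = π − 2β = 188.0013°
wrap2 = π + 2β = 171.9987°
tangent length = C·cosβ = 42.8952
L = r1·wrap1 + r2·wrap2 + 2·C·cosβ = 19·3.2812 + 16·3.0019 + 2·42.8952 = 196.1651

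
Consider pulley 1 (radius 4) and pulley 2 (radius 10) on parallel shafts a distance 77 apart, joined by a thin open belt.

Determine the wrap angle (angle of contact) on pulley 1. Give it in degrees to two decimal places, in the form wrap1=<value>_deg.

open belt: β = asin((r2−r1)/C) = asin(6/77) = 4.4691°
wrap1 = π − 2β = 171.0617°
wrap2 = π + 2β = 188.9383°

wrap1=171.06_deg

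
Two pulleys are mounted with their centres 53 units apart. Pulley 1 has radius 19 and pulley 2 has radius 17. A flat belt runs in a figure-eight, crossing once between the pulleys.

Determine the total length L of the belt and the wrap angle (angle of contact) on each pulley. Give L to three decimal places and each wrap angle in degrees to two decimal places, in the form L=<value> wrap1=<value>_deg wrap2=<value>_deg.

L=244.657 wrap1=265.57_deg wrap2=265.57_deg

crossed belt: β = asin((r1+r2)/C) = asin(36/53) = 42.7847°
wrap1 = wrap2 = π + 2β = 265.5694°
tangent length = C·cosβ = 38.8973
L = (r1+r2)·wrap + 2·C·cosβ = 36·4.6351 + 2·38.8973 = 244.6568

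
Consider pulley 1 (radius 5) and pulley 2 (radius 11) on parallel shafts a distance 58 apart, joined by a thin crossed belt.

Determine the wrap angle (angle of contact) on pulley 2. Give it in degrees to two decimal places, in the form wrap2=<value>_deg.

wrap2=212.03_deg

crossed belt: β = asin((r1+r2)/C) = asin(16/58) = 16.0134°
wrap1 = wrap2 = π + 2β = 212.0268°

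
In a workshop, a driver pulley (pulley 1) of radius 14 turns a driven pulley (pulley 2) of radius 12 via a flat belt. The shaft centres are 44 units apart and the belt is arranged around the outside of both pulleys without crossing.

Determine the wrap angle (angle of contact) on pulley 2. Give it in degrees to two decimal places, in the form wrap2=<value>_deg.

wrap2=174.79_deg

open belt: β = asin((r2−r1)/C) = asin(-2/44) = -2.6053°
wrap1 = π − 2β = 185.2105°
wrap2 = π + 2β = 174.7895°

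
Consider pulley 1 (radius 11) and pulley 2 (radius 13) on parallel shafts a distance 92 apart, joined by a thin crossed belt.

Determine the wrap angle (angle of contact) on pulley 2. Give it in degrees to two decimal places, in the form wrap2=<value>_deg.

wrap2=210.24_deg

crossed belt: β = asin((r1+r2)/C) = asin(24/92) = 15.1217°
wrap1 = wrap2 = π + 2β = 210.2433°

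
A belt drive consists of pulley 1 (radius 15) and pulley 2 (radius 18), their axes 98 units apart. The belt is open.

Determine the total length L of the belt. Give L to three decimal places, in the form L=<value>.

L=299.764

open belt: β = asin((r2−r1)/C) = asin(3/98) = 1.7542°
wrap1 = π − 2β = 176.4915°
wrap2 = π + 2β = 183.5085°
tangent length = C·cosβ = 97.9541
L = r1·wrap1 + r2·wrap2 + 2·C·cosβ = 15·3.0804 + 18·3.2028 + 2·97.9541 = 299.7644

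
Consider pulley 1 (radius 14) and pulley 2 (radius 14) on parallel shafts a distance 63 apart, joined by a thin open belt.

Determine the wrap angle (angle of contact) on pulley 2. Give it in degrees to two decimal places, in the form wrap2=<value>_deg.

wrap2=180.00_deg

open belt: β = asin((r2−r1)/C) = asin(0/63) = 0.0000°
wrap1 = π − 2β = 180.0000°
wrap2 = π + 2β = 180.0000°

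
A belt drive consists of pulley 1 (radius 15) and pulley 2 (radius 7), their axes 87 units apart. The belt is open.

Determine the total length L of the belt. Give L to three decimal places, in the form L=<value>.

L=243.851

open belt: β = asin((r2−r1)/C) = asin(-8/87) = -5.2760°
wrap1 = π − 2β = 190.5521°
wrap2 = π + 2β = 169.4479°
tangent length = C·cosβ = 86.6314
L = r1·wrap1 + r2·wrap2 + 2·C·cosβ = 15·3.3258 + 7·2.9574 + 2·86.6314 = 243.8512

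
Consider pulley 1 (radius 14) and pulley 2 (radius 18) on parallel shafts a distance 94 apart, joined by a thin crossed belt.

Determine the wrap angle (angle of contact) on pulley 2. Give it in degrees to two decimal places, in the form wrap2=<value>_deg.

crossed belt: β = asin((r1+r2)/C) = asin(32/94) = 19.9028°
wrap1 = wrap2 = π + 2β = 219.8056°

wrap2=219.81_deg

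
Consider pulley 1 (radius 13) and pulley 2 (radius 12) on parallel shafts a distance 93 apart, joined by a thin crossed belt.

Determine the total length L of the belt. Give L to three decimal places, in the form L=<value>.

L=271.302

crossed belt: β = asin((r1+r2)/C) = asin(25/93) = 15.5939°
wrap1 = wrap2 = π + 2β = 211.1878°
tangent length = C·cosβ = 89.5768
L = (r1+r2)·wrap + 2·C·cosβ = 25·3.6859 + 2·89.5768 = 271.3016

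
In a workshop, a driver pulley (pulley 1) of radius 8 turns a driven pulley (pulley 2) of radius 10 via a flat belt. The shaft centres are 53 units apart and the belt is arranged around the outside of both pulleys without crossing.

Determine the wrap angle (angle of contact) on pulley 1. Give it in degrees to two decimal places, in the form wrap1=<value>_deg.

wrap1=175.67_deg

open belt: β = asin((r2−r1)/C) = asin(2/53) = 2.1626°
wrap1 = π − 2β = 175.6748°
wrap2 = π + 2β = 184.3252°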